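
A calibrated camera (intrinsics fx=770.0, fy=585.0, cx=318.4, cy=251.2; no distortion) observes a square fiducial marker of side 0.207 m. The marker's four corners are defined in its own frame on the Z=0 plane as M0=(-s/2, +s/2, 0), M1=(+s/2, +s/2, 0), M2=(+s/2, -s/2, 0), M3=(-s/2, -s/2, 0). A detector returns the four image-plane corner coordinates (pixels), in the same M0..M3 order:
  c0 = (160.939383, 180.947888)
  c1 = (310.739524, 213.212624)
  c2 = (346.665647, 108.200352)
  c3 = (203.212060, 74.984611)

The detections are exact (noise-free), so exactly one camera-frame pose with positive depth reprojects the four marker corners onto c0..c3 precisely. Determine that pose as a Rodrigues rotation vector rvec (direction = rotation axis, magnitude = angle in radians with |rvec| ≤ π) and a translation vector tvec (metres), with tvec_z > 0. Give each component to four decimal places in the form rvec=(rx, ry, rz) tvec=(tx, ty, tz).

Intrinsics K: fx=770.0, fy=585.0, cx=318.4, cy=251.2
Marker side s = 0.207 m; corners in marker frame (Z=0):
  M0 = (-0.1035, +0.1035, 0)
  M1 = (+0.1035, +0.1035, 0)
  M2 = (+0.1035, -0.1035, 0)
  M3 = (-0.1035, -0.1035, 0)
Detected image corners:
  c0 = (160.939383, 180.947888) px
  c1 = (310.739524, 213.212624) px
  c2 = (346.665647, 108.200352) px
  c3 = (203.212060, 74.984611) px
Planar DLT: solve 8×8 A·h = b for H (H[2,2]=1):
  H  [+733.63297 -235.30780 +256.51822]
  H  [+172.66564 +483.25328 +143.51040]
  H  [+0.10016 -0.18239 +1.00000]
B = K⁻¹H; ‖b₁‖=0.950881, ‖b₂‖=0.950880; λ = 2/(‖b₁‖+‖b₂‖) = 1.051657, sign → tz>0 ⇒ λ=+1.051657
r₁ = λ·B[:,0] = (+0.95843,+0.26517,+0.10533); r₂ = λ·B[:,1] = (-0.24206,+0.95111,-0.19181)
r₃ = r₁×r₂ = (-0.15105,+0.15834,+0.97576); SVD([r₁ r₂ r₃]) → R = UVᵀ:
  R  [+0.95843 -0.24206 -0.15105]
  R  [+0.26517 +0.95111 +0.15834]
  R  [+0.10533 -0.19181 +0.97576]
t = (-0.08452, -0.19359, +1.05166) m
tr R = 2.885304; θ = arccos((tr R − 1)/2) = 0.340308 rad = 19.498°
axis k = ((R−Rᵀ)₃₂, (R−Rᵀ)₁₃, (R−Rᵀ)₂₁) / (2 sinθ) = (-0.524534, -0.384064, +0.759842)
rvec = θ·k = (-0.178503, -0.130700, +0.258580)

rvec=(-0.1785, -0.1307, 0.2586) tvec=(-0.0845, -0.1936, 1.0517)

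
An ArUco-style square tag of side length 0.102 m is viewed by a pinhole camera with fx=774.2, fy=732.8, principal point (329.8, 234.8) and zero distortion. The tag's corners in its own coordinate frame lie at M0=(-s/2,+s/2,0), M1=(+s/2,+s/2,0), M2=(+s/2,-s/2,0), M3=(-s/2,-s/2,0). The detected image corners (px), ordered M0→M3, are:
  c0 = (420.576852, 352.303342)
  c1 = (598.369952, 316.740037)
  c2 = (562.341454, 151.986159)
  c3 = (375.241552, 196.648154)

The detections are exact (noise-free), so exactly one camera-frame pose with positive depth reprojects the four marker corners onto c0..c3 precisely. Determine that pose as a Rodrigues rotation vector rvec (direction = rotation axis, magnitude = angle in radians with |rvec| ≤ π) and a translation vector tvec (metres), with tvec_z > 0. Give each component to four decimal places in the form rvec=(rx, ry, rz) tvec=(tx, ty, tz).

Intrinsics K: fx=774.2, fy=732.8, cx=329.8, cy=234.8
Marker side s = 0.102 m; corners in marker frame (Z=0):
  M0 = (-0.0510, +0.0510, 0)
  M1 = (+0.0510, +0.0510, 0)
  M2 = (+0.0510, -0.0510, 0)
  M3 = (-0.0510, -0.0510, 0)
Detected image corners:
  c0 = (420.576852, 352.303342) px
  c1 = (598.369952, 316.740037) px
  c2 = (562.341454, 151.986159) px
  c3 = (375.241552, 196.648154) px
Planar DLT: solve 8×8 A·h = b for H (H[2,2]=1):
  H  [+1587.37525 +688.99547 +487.84408]
  H  [-495.91414 +1720.12975 +257.25294]
  H  [-0.40877 +0.59126 +1.00000]
B = K⁻¹H; ‖b₁‖=2.326633, ‖b₂‖=2.326633; λ = 2/(‖b₁‖+‖b₂‖) = 0.429806, sign → tz>0 ⇒ λ=+0.429806
r₁ = λ·B[:,0] = (+0.95609,-0.23457,-0.17569); r₂ = λ·B[:,1] = (+0.27425,+0.92747,+0.25412)
r₃ = r₁×r₂ = (+0.10334,-0.29115,+0.95108); SVD([r₁ r₂ r₃]) → R = UVᵀ:
  R  [+0.95609 +0.27425 +0.10334]
  R  [-0.23457 +0.92747 -0.29115]
  R  [-0.17569 +0.25412 +0.95108]
t = (+0.08774, +0.01317, +0.42981) m
tr R = 2.834645; θ = arccos((tr R − 1)/2) = 0.409494 rad = 23.462°
axis k = ((R−Rᵀ)₃₂, (R−Rᵀ)₁₃, (R−Rᵀ)₂₁) / (2 sinθ) = (+0.684768, +0.350407, -0.638990)
rvec = θ·k = (+0.280408, +0.143490, -0.261663)

rvec=(0.2804, 0.1435, -0.2617) tvec=(0.0877, 0.0132, 0.4298)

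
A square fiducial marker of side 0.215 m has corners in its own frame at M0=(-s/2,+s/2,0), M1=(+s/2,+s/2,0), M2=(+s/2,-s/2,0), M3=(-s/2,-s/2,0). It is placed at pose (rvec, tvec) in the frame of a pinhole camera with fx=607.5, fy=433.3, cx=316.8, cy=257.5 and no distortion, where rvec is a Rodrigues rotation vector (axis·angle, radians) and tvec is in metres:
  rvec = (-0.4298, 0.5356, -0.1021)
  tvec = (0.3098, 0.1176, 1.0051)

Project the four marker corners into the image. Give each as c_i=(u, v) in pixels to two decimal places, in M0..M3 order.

c0=(446.58, 359.14) c1=(584.28, 349.52) c2=(562.13, 256.71) c3=(437.84, 274.09)

Intrinsics K: fx=607.5, fy=433.3, cx=316.8, cy=257.5
Marker side s = 0.215 m; corners in marker frame (Z=0):
  M0 = (-0.1075, +0.1075, 0)
  M1 = (+0.1075, +0.1075, 0)
  M2 = (+0.1075, -0.1075, 0)
  M3 = (-0.1075, -0.1075, 0)
rvec = (-0.4298, 0.5356, -0.1021), |rvec| = θ = 0.69428 rad = 39.779°
Rodrigues: sinθ=0.63983, 1−cosθ=0.23148; R = I + sinθ·[k]× + (1−cosθ)·[k]×²:
    [+0.85723 -0.01646 +0.51467]
    [-0.20464 +0.90628 +0.36983]
    [-0.47252 -0.42236 +0.77352]
t = (0.3098, 0.1176, 1.0051) m
M0: Pc = R·M0+t = (+0.21588, +0.23702, +1.01049); u = 607.5·(+0.21588)/1.01049 + 316.8 = 446.5844, v = 433.3·(+0.23702)/1.01049 + 257.5 = 359.1362
M1: Pc = R·M1+t = (+0.40018, +0.19303, +0.90890); u = 607.5·(+0.40018)/0.90890 + 316.8 = 584.2783, v = 433.3·(+0.19303)/0.90890 + 257.5 = 349.5212
M2: Pc = R·M2+t = (+0.40372, -0.00182, +0.99971); u = 607.5·(+0.40372)/0.99971 + 316.8 = 562.1326, v = 433.3·(-0.00182)/0.99971 + 257.5 = 256.7093
M3: Pc = R·M3+t = (+0.21942, +0.04217, +1.10130); u = 607.5·(+0.21942)/1.10130 + 316.8 = 437.8350, v = 433.3·(+0.04217)/1.10130 + 257.5 = 274.0931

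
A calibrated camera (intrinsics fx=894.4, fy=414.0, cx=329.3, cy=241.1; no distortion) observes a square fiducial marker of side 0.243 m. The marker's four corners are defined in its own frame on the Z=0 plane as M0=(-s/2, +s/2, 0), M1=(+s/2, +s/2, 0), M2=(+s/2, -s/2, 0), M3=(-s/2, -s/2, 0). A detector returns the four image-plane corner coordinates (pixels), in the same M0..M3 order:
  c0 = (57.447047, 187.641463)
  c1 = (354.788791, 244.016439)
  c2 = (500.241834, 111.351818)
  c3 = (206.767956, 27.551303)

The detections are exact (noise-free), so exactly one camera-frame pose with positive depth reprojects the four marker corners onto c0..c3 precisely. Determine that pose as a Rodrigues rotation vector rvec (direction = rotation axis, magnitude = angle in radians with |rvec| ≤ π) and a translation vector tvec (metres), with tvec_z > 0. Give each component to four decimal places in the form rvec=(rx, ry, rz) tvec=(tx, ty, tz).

Intrinsics K: fx=894.4, fy=414.0, cx=329.3, cy=241.1
Marker side s = 0.243 m; corners in marker frame (Z=0):
  M0 = (-0.1215, +0.1215, 0)
  M1 = (+0.1215, +0.1215, 0)
  M2 = (+0.1215, -0.1215, 0)
  M3 = (-0.1215, -0.1215, 0)
Detected image corners:
  c0 = (57.447047, 187.641463) px
  c1 = (354.788791, 244.016439) px
  c2 = (500.241834, 111.351818) px
  c3 = (206.767956, 27.551303) px
Planar DLT: solve 8×8 A·h = b for H (H[2,2]=1):
  H  [+1395.89823 -531.19368 +288.96316]
  H  [+378.33998 +636.05394 +147.75327]
  H  [+0.64318 +0.26702 +1.00000]
B = K⁻¹H; ‖b₁‖=1.567559, ‖b₂‖=1.567559; λ = 2/(‖b₁‖+‖b₂‖) = 0.637935, sign → tz>0 ⇒ λ=+0.637935
r₁ = λ·B[:,0] = (+0.84456,+0.34404,+0.41031); r₂ = λ·B[:,1] = (-0.44159,+0.88090,+0.17034)
r₃ = r₁×r₂ = (-0.30284,-0.32505,+0.89590); SVD([r₁ r₂ r₃]) → R = UVᵀ:
  R  [+0.84456 -0.44159 -0.30284]
  R  [+0.34404 +0.88090 -0.32505]
  R  [+0.41031 +0.17034 +0.89590]
t = (-0.02877, -0.14384, +0.63793) m
tr R = 2.621357; θ = arccos((tr R − 1)/2) = 0.625487 rad = 35.838°
axis k = ((R−Rᵀ)₃₂, (R−Rᵀ)₁₃, (R−Rᵀ)₂₁) / (2 sinθ) = (+0.423058, -0.609014, +0.670913)
rvec = θ·k = (+0.264617, -0.380930, +0.419647)

rvec=(0.2646, -0.3809, 0.4196) tvec=(-0.0288, -0.1438, 0.6379)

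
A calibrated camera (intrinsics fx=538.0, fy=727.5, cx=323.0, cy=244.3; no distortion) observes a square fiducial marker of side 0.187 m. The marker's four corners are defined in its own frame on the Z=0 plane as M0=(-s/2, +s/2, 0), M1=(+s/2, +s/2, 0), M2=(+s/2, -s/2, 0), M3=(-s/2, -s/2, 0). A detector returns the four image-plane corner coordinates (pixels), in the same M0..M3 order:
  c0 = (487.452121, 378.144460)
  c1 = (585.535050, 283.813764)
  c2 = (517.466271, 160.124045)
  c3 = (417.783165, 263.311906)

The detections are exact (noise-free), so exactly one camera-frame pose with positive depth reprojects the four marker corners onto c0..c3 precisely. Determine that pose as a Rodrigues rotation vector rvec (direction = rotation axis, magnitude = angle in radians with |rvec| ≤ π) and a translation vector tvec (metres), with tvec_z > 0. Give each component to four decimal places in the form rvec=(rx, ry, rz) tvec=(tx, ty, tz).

rvec=(0.2488, 0.1006, -0.6892) tvec=(0.2794, 0.0338, 0.8406)

Intrinsics K: fx=538.0, fy=727.5, cx=323.0, cy=244.3
Marker side s = 0.187 m; corners in marker frame (Z=0):
  M0 = (-0.0935, +0.0935, 0)
  M1 = (+0.0935, +0.0935, 0)
  M2 = (+0.0935, -0.0935, 0)
  M3 = (-0.0935, -0.0935, 0)
Detected image corners:
  c0 = (487.452121, 378.144460) px
  c1 = (585.535050, 283.813764) px
  c2 = (517.466271, 160.124045) px
  c3 = (417.783165, 263.311906) px
Planar DLT: solve 8×8 A·h = b for H (H[2,2]=1):
  H  [+425.05333 +483.99473 +501.84638]
  H  [-583.62934 +699.79738 +273.58572]
  H  [-0.20643 +0.23031 +1.00000]
B = K⁻¹H; ‖b₁‖=1.189611, ‖b₂‖=1.189611; λ = 2/(‖b₁‖+‖b₂‖) = 0.840611, sign → tz>0 ⇒ λ=+0.840611
r₁ = λ·B[:,0] = (+0.76832,-0.61610,-0.17353); r₂ = λ·B[:,1] = (+0.64000,+0.74359,+0.19360)
r₃ = r₁×r₂ = (+0.00976,-0.25980,+0.96561); SVD([r₁ r₂ r₃]) → R = UVᵀ:
  R  [+0.76832 +0.64000 +0.00976]
  R  [-0.61610 +0.74359 -0.25980]
  R  [-0.17353 +0.19360 +0.96561]
t = (+0.27944, +0.03384, +0.84061) m
tr R = 2.477516; θ = arccos((tr R − 1)/2) = 0.739570 rad = 42.374°
axis k = ((R−Rᵀ)₃₂, (R−Rᵀ)₁₃, (R−Rᵀ)₂₁) / (2 sinθ) = (+0.336369, +0.135974, -0.931862)
rvec = θ·k = (+0.248769, +0.100562, -0.689178)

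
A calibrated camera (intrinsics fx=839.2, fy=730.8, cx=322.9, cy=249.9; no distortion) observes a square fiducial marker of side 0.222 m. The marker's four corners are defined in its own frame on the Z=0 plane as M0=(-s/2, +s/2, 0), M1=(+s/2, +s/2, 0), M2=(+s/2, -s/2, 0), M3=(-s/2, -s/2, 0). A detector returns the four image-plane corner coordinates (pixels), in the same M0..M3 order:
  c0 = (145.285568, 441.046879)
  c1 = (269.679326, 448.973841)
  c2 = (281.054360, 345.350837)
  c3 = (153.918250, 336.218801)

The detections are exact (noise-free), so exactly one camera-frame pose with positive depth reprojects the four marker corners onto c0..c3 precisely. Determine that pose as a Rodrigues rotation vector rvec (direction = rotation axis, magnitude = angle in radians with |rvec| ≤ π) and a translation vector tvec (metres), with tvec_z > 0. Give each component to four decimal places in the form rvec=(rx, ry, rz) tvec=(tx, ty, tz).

Intrinsics K: fx=839.2, fy=730.8, cx=322.9, cy=249.9
Marker side s = 0.222 m; corners in marker frame (Z=0):
  M0 = (-0.1110, +0.1110, 0)
  M1 = (+0.1110, +0.1110, 0)
  M2 = (+0.1110, -0.1110, 0)
  M3 = (-0.1110, -0.1110, 0)
Detected image corners:
  c0 = (145.285568, 441.046879) px
  c1 = (269.679326, 448.973841) px
  c2 = (281.054360, 345.350837) px
  c3 = (153.918250, 336.218801) px
Planar DLT: solve 8×8 A·h = b for H (H[2,2]=1):
  H  [+575.73705 -23.48209 +212.73334]
  H  [+55.58325 +509.43017 +393.50661]
  H  [+0.04376 +0.10170 +1.00000]
B = K⁻¹H; ‖b₁‖=0.673424, ‖b₂‖=0.673424; λ = 2/(‖b₁‖+‖b₂‖) = 1.484949, sign → tz>0 ⇒ λ=+1.484949
r₁ = λ·B[:,0] = (+0.99375,+0.09072,+0.06498); r₂ = λ·B[:,1] = (-0.09966,+0.98349,+0.15102)
r₃ = r₁×r₂ = (-0.05021,-0.15656,+0.98639); SVD([r₁ r₂ r₃]) → R = UVᵀ:
  R  [+0.99375 -0.09966 -0.05021]
  R  [+0.09072 +0.98349 -0.15656]
  R  [+0.06498 +0.15102 +0.98639]
t = (-0.19494, +0.29180, +1.48495) m
tr R = 2.963640; θ = arccos((tr R − 1)/2) = 0.190974 rad = 10.942°
axis k = ((R−Rᵀ)₃₂, (R−Rᵀ)₁₃, (R−Rᵀ)₂₁) / (2 sinθ) = (+0.810211, -0.303414, +0.501496)
rvec = θ·k = (+0.154729, -0.057944, +0.095773)

rvec=(0.1547, -0.0579, 0.0958) tvec=(-0.1949, 0.2918, 1.4849)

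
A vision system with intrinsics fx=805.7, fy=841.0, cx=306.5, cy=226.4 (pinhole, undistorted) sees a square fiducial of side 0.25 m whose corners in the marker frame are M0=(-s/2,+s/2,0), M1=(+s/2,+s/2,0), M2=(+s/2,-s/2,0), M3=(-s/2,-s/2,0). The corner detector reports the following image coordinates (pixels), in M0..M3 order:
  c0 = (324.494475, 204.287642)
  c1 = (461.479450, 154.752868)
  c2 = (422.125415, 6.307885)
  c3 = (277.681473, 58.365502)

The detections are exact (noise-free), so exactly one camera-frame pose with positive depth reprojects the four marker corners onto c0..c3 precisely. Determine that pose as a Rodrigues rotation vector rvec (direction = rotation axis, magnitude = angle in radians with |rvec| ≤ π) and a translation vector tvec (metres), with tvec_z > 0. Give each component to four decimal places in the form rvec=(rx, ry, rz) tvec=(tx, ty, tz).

rvec=(0.2855, -0.0538, -0.3304) tvec=(0.1101, -0.1907, 1.3528)

Intrinsics K: fx=805.7, fy=841.0, cx=306.5, cy=226.4
Marker side s = 0.25 m; corners in marker frame (Z=0):
  M0 = (-0.1250, +0.1250, 0)
  M1 = (+0.1250, +0.1250, 0)
  M2 = (+0.1250, -0.1250, 0)
  M3 = (-0.1250, -0.1250, 0)
Detected image corners:
  c0 = (324.494475, 204.287642) px
  c1 = (461.479450, 154.752868) px
  c2 = (422.125415, 6.307885) px
  c3 = (277.681473, 58.365502) px
Planar DLT: solve 8×8 A·h = b for H (H[2,2]=1):
  H  [+564.01467 +250.60977 +372.04940]
  H  [-202.60987 +611.06170 +107.85395]
  H  [+0.00417 +0.21075 +1.00000]
B = K⁻¹H; ‖b₁‖=0.739204, ‖b₂‖=0.739204; λ = 2/(‖b₁‖+‖b₂‖) = 1.352806, sign → tz>0 ⇒ λ=+1.352806
r₁ = λ·B[:,0] = (+0.94486,-0.32743,+0.00564); r₂ = λ·B[:,1] = (+0.31233,+0.90618,+0.28511)
r₃ = r₁×r₂ = (-0.09847,-0.26762,+0.95848); SVD([r₁ r₂ r₃]) → R = UVᵀ:
  R  [+0.94486 +0.31233 -0.09847]
  R  [-0.32743 +0.90618 -0.26762]
  R  [+0.00564 +0.28511 +0.95848]
t = (+0.11006, -0.19069, +1.35281) m
tr R = 2.809519; θ = arccos((tr R − 1)/2) = 0.439982 rad = 25.209°
axis k = ((R−Rᵀ)₃₂, (R−Rᵀ)₁₃, (R−Rᵀ)₂₁) / (2 sinθ) = (+0.648865, -0.122220, -0.751023)
rvec = θ·k = (+0.285489, -0.053775, -0.330437)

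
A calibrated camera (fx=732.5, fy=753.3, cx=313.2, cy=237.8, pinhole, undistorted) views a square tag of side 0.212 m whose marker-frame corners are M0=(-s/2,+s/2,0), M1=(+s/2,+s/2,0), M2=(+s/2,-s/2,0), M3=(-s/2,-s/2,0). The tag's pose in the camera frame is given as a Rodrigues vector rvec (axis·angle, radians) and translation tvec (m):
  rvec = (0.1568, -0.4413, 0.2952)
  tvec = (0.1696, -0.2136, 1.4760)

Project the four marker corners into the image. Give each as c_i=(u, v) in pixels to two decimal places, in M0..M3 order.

c0=(336.05, 164.73) c1=(422.10, 194.90) c2=(455.62, 94.64) c3=(370.69, 57.46)

Intrinsics K: fx=732.5, fy=753.3, cx=313.2, cy=237.8
Marker side s = 0.212 m; corners in marker frame (Z=0):
  M0 = (-0.1060, +0.1060, 0)
  M1 = (+0.1060, +0.1060, 0)
  M2 = (+0.1060, -0.1060, 0)
  M3 = (-0.1060, -0.1060, 0)
rvec = (0.1568, -0.4413, 0.2952), |rvec| = θ = 0.55360 rad = 31.719°
Rodrigues: sinθ=0.52575, 1−cosθ=0.14936; R = I + sinθ·[k]× + (1−cosθ)·[k]×²:
    [+0.86262 -0.31407 -0.39654]
    [+0.24663 +0.94555 -0.21240]
    [+0.44166 +0.08542 +0.89311]
t = (0.1696, -0.2136, 1.4760) m
M0: Pc = R·M0+t = (+0.04487, -0.13951, +1.43824); u = 732.5·(+0.04487)/1.43824 + 313.2 = 336.0527, v = 753.3·(-0.13951)/1.43824 + 237.8 = 164.7271
M1: Pc = R·M1+t = (+0.22775, -0.08723, +1.53187); u = 732.5·(+0.22775)/1.53187 + 313.2 = 422.1020, v = 753.3·(-0.08723)/1.53187 + 237.8 = 194.9048
M2: Pc = R·M2+t = (+0.29433, -0.28769, +1.51376); u = 732.5·(+0.29433)/1.51376 + 313.2 = 455.6243, v = 753.3·(-0.28769)/1.51376 + 237.8 = 94.6377
M3: Pc = R·M3+t = (+0.11145, -0.33997, +1.42013); u = 732.5·(+0.11145)/1.42013 + 313.2 = 370.6879, v = 753.3·(-0.33997)/1.42013 + 237.8 = 57.4644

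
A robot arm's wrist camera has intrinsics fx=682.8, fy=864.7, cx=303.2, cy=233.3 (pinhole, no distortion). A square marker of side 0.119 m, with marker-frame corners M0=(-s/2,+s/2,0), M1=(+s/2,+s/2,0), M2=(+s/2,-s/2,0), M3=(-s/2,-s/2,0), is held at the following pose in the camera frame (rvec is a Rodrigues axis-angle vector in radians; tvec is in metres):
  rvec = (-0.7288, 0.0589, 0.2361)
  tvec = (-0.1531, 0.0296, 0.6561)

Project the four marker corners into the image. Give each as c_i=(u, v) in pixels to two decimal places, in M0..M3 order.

Intrinsics K: fx=682.8, fy=864.7, cx=303.2, cy=233.3
Marker side s = 0.119 m; corners in marker frame (Z=0):
  M0 = (-0.0595, +0.0595, 0)
  M1 = (+0.0595, +0.0595, 0)
  M2 = (+0.0595, -0.0595, 0)
  M3 = (-0.0595, -0.0595, 0)
rvec = (-0.7288, 0.0589, 0.2361), |rvec| = θ = 0.76835 rad = 44.023°
Rodrigues: sinθ=0.69495, 1−cosθ=0.28094; R = I + sinθ·[k]× + (1−cosθ)·[k]×²:
    [+0.97182 -0.23397 -0.02861]
    [+0.19312 +0.72071 +0.66580]
    [-0.13516 -0.65256 +0.74559]
t = (-0.1531, 0.0296, 0.6561) m
M0: Pc = R·M0+t = (-0.22484, +0.06099, +0.62531); u = 682.8·(-0.22484)/0.62531 + 303.2 = 57.6851, v = 864.7·(+0.06099)/0.62531 + 233.3 = 317.6408
M1: Pc = R·M1+t = (-0.10920, +0.08397, +0.60923); u = 682.8·(-0.10920)/0.60923 + 303.2 = 180.8155, v = 864.7·(+0.08397)/0.60923 + 233.3 = 352.4850
M2: Pc = R·M2+t = (-0.08136, -0.00179, +0.68689); u = 682.8·(-0.08136)/0.68689 + 303.2 = 222.3287, v = 864.7·(-0.00179)/0.68689 + 233.3 = 231.0445
M3: Pc = R·M3+t = (-0.19700, -0.02477, +0.70297); u = 682.8·(-0.19700)/0.70297 + 303.2 = 111.8503, v = 864.7·(-0.02477)/0.70297 + 233.3 = 202.8279

c0=(57.69, 317.64) c1=(180.82, 352.49) c2=(222.33, 231.04) c3=(111.85, 202.83)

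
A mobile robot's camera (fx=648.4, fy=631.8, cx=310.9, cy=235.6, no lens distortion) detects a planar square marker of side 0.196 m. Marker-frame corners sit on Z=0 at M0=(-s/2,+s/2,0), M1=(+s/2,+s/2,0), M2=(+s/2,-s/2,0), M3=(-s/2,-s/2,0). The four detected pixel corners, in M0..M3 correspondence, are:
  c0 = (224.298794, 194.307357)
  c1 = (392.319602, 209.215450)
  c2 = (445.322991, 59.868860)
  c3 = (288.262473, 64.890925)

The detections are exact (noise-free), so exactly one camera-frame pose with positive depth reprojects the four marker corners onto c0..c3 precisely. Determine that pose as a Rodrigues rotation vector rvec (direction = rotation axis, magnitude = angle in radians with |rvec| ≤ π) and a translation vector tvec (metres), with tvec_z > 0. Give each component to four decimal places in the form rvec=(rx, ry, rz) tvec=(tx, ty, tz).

Intrinsics K: fx=648.4, fy=631.8, cx=310.9, cy=235.6
Marker side s = 0.196 m; corners in marker frame (Z=0):
  M0 = (-0.0980, +0.0980, 0)
  M1 = (+0.0980, +0.0980, 0)
  M2 = (+0.0980, -0.0980, 0)
  M3 = (-0.0980, -0.0980, 0)
Detected image corners:
  c0 = (224.298794, 194.307357) px
  c1 = (392.319602, 209.215450) px
  c2 = (445.322991, 59.868860) px
  c3 = (288.262473, 64.890925) px
Planar DLT: solve 8×8 A·h = b for H (H[2,2]=1):
  H  [+588.56017 -502.48177 +333.62593]
  H  [-71.31040 +628.50534 +127.80886]
  H  [-0.70830 -0.59889 +1.00000]
B = K⁻¹H; ‖b₁‖=1.442363, ‖b₂‖=1.442363; λ = 2/(‖b₁‖+‖b₂‖) = 0.693307, sign → tz>0 ⇒ λ=+0.693307
r₁ = λ·B[:,0] = (+0.86478,+0.10487,-0.49107); r₂ = λ·B[:,1] = (-0.33819,+0.84453,-0.41521)
r₃ = r₁×r₂ = (+0.37118,+0.52515,+0.76580); SVD([r₁ r₂ r₃]) → R = UVᵀ:
  R  [+0.86478 -0.33819 +0.37118]
  R  [+0.10487 +0.84453 +0.52515]
  R  [-0.49107 -0.41521 +0.76580]
t = (+0.02430, -0.11828, +0.69331) m
tr R = 2.475109; θ = arccos((tr R − 1)/2) = 0.741355 rad = 42.476°
axis k = ((R−Rᵀ)₃₂, (R−Rᵀ)₁₃, (R−Rᵀ)₂₁) / (2 sinθ) = (-0.696267, +0.638431, +0.328054)
rvec = θ·k = (-0.516180, +0.473303, +0.243204)

rvec=(-0.5162, 0.4733, 0.2432) tvec=(0.0243, -0.1183, 0.6933)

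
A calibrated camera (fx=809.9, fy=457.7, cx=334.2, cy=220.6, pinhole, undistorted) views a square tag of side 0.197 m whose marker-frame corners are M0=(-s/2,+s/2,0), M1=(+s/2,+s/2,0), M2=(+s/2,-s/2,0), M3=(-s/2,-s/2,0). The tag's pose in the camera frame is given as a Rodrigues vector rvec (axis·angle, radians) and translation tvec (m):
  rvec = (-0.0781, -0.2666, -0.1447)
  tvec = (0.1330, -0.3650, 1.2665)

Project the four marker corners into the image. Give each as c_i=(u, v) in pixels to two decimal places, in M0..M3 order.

Intrinsics K: fx=809.9, fy=457.7, cx=334.2, cy=220.6
Marker side s = 0.197 m; corners in marker frame (Z=0):
  M0 = (-0.0985, +0.0985, 0)
  M1 = (+0.0985, +0.0985, 0)
  M2 = (+0.0985, -0.0985, 0)
  M3 = (-0.0985, -0.0985, 0)
rvec = (-0.0781, -0.2666, -0.1447), |rvec| = θ = 0.31323 rad = 17.947°
Rodrigues: sinθ=0.30813, 1−cosθ=0.04866; R = I + sinθ·[k]× + (1−cosθ)·[k]×²:
    [+0.95437 +0.15267 -0.25666]
    [-0.13202 +0.98659 +0.09596]
    [+0.26787 -0.05770 +0.96173]
t = (0.1330, -0.3650, 1.2665) m
M0: Pc = R·M0+t = (+0.05403, -0.25482, +1.23443); u = 809.9·(+0.05403)/1.23443 + 334.2 = 369.6505, v = 457.7·(-0.25482)/1.23443 + 220.6 = 126.1196
M1: Pc = R·M1+t = (+0.24204, -0.28082, +1.28720); u = 809.9·(+0.24204)/1.28720 + 334.2 = 486.4923, v = 457.7·(-0.28082)/1.28720 + 220.6 = 120.7450
M2: Pc = R·M2+t = (+0.21197, -0.47518, +1.29857); u = 809.9·(+0.21197)/1.29857 + 334.2 = 466.4011, v = 457.7·(-0.47518)/1.29857 + 220.6 = 53.1145
M3: Pc = R·M3+t = (+0.02396, -0.44918, +1.24580); u = 809.9·(+0.02396)/1.24580 + 334.2 = 349.7743, v = 457.7·(-0.44918)/1.24580 + 220.6 = 55.5753

c0=(369.65, 126.12) c1=(486.49, 120.75) c2=(466.40, 53.11) c3=(349.77, 55.58)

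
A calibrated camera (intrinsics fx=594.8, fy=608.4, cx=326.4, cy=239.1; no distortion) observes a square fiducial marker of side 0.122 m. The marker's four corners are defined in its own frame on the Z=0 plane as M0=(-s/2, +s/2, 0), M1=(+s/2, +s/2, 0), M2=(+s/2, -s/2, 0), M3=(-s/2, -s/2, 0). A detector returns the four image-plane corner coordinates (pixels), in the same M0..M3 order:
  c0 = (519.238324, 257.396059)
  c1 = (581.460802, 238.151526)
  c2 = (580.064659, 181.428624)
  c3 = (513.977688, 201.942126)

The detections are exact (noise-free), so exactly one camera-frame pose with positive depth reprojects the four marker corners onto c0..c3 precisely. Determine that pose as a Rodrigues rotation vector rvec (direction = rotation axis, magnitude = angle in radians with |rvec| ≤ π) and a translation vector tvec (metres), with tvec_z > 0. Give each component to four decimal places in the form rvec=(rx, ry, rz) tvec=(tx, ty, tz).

rvec=(0.5652, -0.0730, -0.2902) tvec=(0.4066, -0.0331, 1.0879)

Intrinsics K: fx=594.8, fy=608.4, cx=326.4, cy=239.1
Marker side s = 0.122 m; corners in marker frame (Z=0):
  M0 = (-0.0610, +0.0610, 0)
  M1 = (+0.0610, +0.0610, 0)
  M2 = (+0.0610, -0.0610, 0)
  M3 = (-0.0610, -0.0610, 0)
Detected image corners:
  c0 = (519.238324, 257.396059) px
  c1 = (581.460802, 238.151526) px
  c2 = (580.064659, 181.428624) px
  c3 = (513.977688, 201.942126) px
Planar DLT: solve 8×8 A·h = b for H (H[2,2]=1):
  H  [+519.75000 +298.49542 +548.71546]
  H  [-165.04093 +568.34558 +220.58137]
  H  [-0.01026 +0.49428 +1.00000]
B = K⁻¹H; ‖b₁‖=0.919218, ‖b₂‖=0.919218; λ = 2/(‖b₁‖+‖b₂‖) = 1.087881, sign → tz>0 ⇒ λ=+1.087881
r₁ = λ·B[:,0] = (+0.95674,-0.29072,-0.01116); r₂ = λ·B[:,1] = (+0.25087,+0.80494,+0.53772)
r₃ = r₁×r₂ = (-0.14734,-0.51726,+0.84305); SVD([r₁ r₂ r₃]) → R = UVᵀ:
  R  [+0.95674 +0.25087 -0.14734]
  R  [-0.29072 +0.80494 -0.51726]
  R  [-0.01116 +0.53772 +0.84305]
t = (+0.40661, -0.03311, +1.08788) m
tr R = 2.604732; θ = arccos((tr R − 1)/2) = 0.639547 rad = 36.643°
axis k = ((R−Rᵀ)₃₂, (R−Rᵀ)₁₃, (R−Rᵀ)₂₁) / (2 sinθ) = (+0.883811, -0.114082, -0.453722)
rvec = θ·k = (+0.565239, -0.072961, -0.290176)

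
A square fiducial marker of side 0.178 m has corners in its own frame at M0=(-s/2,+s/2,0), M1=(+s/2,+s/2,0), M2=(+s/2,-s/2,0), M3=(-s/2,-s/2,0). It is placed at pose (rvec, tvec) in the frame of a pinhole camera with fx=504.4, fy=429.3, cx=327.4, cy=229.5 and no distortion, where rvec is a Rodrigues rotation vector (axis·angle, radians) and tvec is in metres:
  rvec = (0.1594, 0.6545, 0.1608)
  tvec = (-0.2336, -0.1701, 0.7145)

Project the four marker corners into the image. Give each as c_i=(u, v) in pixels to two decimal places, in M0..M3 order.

c0=(126.90, 174.27) c1=(199.16, 188.03) c2=(205.84, 70.09) c3=(129.25, 72.24)

Intrinsics K: fx=504.4, fy=429.3, cx=327.4, cy=229.5
Marker side s = 0.178 m; corners in marker frame (Z=0):
  M0 = (-0.0890, +0.0890, 0)
  M1 = (+0.0890, +0.0890, 0)
  M2 = (+0.0890, -0.0890, 0)
  M3 = (-0.0890, -0.0890, 0)
rvec = (0.1594, 0.6545, 0.1608), |rvec| = θ = 0.69256 rad = 39.681°
Rodrigues: sinθ=0.63851, 1−cosθ=0.23038; R = I + sinθ·[k]× + (1−cosθ)·[k]×²:
    [+0.78182 -0.09814 +0.61573]
    [+0.19836 +0.97538 -0.09641]
    [-0.59111 +0.19751 +0.78204]
t = (-0.2336, -0.1701, 0.7145) m
M0: Pc = R·M0+t = (-0.31192, -0.10095, +0.78469); u = 504.4·(-0.31192)/0.78469 + 327.4 = 126.8989, v = 429.3·(-0.10095)/0.78469 + 229.5 = 174.2729
M1: Pc = R·M1+t = (-0.17275, -0.06564, +0.67947); u = 504.4·(-0.17275)/0.67947 + 327.4 = 199.1584, v = 429.3·(-0.06564)/0.67947 + 229.5 = 188.0293
M2: Pc = R·M2+t = (-0.15528, -0.23925, +0.64431); u = 504.4·(-0.15528)/0.64431 + 327.4 = 205.8363, v = 429.3·(-0.23925)/0.64431 + 229.5 = 70.0870
M3: Pc = R·M3+t = (-0.29445, -0.27456, +0.74953); u = 504.4·(-0.29445)/0.74953 + 327.4 = 129.2500, v = 429.3·(-0.27456)/0.74953 + 229.5 = 72.2418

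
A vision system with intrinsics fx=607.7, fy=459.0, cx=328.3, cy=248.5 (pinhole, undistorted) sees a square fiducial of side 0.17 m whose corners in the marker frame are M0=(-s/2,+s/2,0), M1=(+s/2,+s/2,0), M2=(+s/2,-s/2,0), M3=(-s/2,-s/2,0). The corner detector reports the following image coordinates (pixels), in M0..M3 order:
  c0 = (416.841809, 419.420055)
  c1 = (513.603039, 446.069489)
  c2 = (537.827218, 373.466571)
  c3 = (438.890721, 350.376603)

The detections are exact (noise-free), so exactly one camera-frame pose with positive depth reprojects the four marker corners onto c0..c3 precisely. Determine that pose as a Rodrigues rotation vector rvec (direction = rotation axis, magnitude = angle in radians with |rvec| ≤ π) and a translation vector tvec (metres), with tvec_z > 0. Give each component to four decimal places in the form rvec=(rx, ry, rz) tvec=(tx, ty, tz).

rvec=(0.0206, 0.3439, 0.2309) tvec=(0.2547, 0.3408, 1.0522)

Intrinsics K: fx=607.7, fy=459.0, cx=328.3, cy=248.5
Marker side s = 0.17 m; corners in marker frame (Z=0):
  M0 = (-0.0850, +0.0850, 0)
  M1 = (+0.0850, +0.0850, 0)
  M2 = (+0.0850, -0.0850, 0)
  M3 = (-0.0850, -0.0850, 0)
Detected image corners:
  c0 = (416.841809, 419.420055) px
  c1 = (513.603039, 446.069489) px
  c2 = (537.827218, 373.466571) px
  c3 = (438.890721, 350.376603) px
Planar DLT: solve 8×8 A·h = b for H (H[2,2]=1):
  H  [+425.18422 -109.13044 +475.42393]
  H  [+21.03433 +438.65624 +397.16900]
  H  [-0.31537 +0.05620 +1.00000]
B = K⁻¹H; ‖b₁‖=0.950434, ‖b₂‖=0.950434; λ = 2/(‖b₁‖+‖b₂‖) = 1.052151, sign → tz>0 ⇒ λ=+1.052151
r₁ = λ·B[:,0] = (+0.91541,+0.22786,-0.33182); r₂ = λ·B[:,1] = (-0.22089,+0.97350,+0.05913)
r₃ = r₁×r₂ = (+0.33650,+0.01917,+0.94149); SVD([r₁ r₂ r₃]) → R = UVᵀ:
  R  [+0.91541 -0.22089 +0.33650]
  R  [+0.22786 +0.97350 +0.01917]
  R  [-0.33182 +0.05913 +0.94149]
t = (+0.25473, +0.34079, +1.05215) m
tr R = 2.830402; θ = arccos((tr R − 1)/2) = 0.414790 rad = 23.766°
axis k = ((R−Rᵀ)₃₂, (R−Rᵀ)₁₃, (R−Rᵀ)₂₁) / (2 sinθ) = (+0.049583, +0.829188, +0.556766)
rvec = θ·k = (+0.020566, +0.343939, +0.230941)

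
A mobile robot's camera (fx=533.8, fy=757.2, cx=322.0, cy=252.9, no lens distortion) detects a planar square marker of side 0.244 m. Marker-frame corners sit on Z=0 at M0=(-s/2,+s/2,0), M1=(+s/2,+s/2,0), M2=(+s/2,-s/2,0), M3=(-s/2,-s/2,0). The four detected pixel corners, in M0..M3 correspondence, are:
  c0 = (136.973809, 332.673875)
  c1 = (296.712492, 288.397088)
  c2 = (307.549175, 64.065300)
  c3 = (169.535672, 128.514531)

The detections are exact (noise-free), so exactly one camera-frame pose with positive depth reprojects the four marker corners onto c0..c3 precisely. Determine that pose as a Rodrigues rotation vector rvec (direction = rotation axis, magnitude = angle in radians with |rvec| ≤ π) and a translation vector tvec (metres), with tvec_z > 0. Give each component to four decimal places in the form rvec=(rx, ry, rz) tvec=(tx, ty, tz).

rvec=(-0.5145, 0.4612, -0.0826) tvec=(-0.1337, -0.0541, 0.7245)

Intrinsics K: fx=533.8, fy=757.2, cx=322.0, cy=252.9
Marker side s = 0.244 m; corners in marker frame (Z=0):
  M0 = (-0.1220, +0.1220, 0)
  M1 = (+0.1220, +0.1220, 0)
  M2 = (+0.1220, -0.1220, 0)
  M3 = (-0.1220, -0.1220, 0)
Detected image corners:
  c0 = (136.973809, 332.673875) px
  c1 = (296.712492, 288.397088) px
  c2 = (307.549175, 64.065300) px
  c3 = (169.535672, 128.514531) px
Planar DLT: solve 8×8 A·h = b for H (H[2,2]=1):
  H  [+479.34008 -246.66670 +223.52209]
  H  [-339.78809 +737.03387 +196.38450]
  H  [-0.55829 -0.67944 +1.00000]
B = K⁻¹H; ‖b₁‖=1.380244, ‖b₂‖=1.380244; λ = 2/(‖b₁‖+‖b₂‖) = 0.724510, sign → tz>0 ⇒ λ=+0.724510
r₁ = λ·B[:,0] = (+0.89459,-0.19002,-0.40448); r₂ = λ·B[:,1] = (-0.03785,+0.86963,-0.49226)
r₃ = r₁×r₂ = (+0.44529,+0.45568,+0.77076); SVD([r₁ r₂ r₃]) → R = UVᵀ:
  R  [+0.89459 -0.03785 +0.44529]
  R  [-0.19002 +0.86963 +0.45568]
  R  [-0.40448 -0.49226 +0.77076]
t = (-0.13366, -0.05408, +0.72451) m
tr R = 2.534974; θ = arccos((tr R − 1)/2) = 0.695885 rad = 39.871°
axis k = ((R−Rᵀ)₃₂, (R−Rᵀ)₁₃, (R−Rᵀ)₂₁) / (2 sinθ) = (-0.739346, +0.662783, -0.118687)
rvec = θ·k = (-0.514500, +0.461220, -0.082593)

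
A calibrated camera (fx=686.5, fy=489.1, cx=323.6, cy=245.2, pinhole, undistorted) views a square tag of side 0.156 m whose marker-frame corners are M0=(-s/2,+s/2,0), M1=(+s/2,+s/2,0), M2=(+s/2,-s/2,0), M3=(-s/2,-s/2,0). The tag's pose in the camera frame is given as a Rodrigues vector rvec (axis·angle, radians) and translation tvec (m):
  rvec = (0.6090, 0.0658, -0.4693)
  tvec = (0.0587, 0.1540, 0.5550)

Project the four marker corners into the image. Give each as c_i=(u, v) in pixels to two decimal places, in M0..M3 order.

c0=(350.07, 438.32) c1=(515.94, 395.31) c2=(452.91, 310.36) c3=(264.45, 365.08)

Intrinsics K: fx=686.5, fy=489.1, cx=323.6, cy=245.2
Marker side s = 0.156 m; corners in marker frame (Z=0):
  M0 = (-0.0780, +0.0780, 0)
  M1 = (+0.0780, +0.0780, 0)
  M2 = (+0.0780, -0.0780, 0)
  M3 = (-0.0780, -0.0780, 0)
rvec = (0.6090, 0.0658, -0.4693), |rvec| = θ = 0.77166 rad = 44.213°
Rodrigues: sinθ=0.69732, 1−cosθ=0.28324; R = I + sinθ·[k]× + (1−cosθ)·[k]×²:
    [+0.89318 +0.44315 -0.07649]
    [-0.40503 +0.71882 -0.56502]
    [-0.19541 +0.53565 +0.82152]
t = (0.0587, 0.1540, 0.5550) m
M0: Pc = R·M0+t = (+0.02360, +0.24166, +0.61202); u = 686.5·(+0.02360)/0.61202 + 323.6 = 350.0700, v = 489.1·(+0.24166)/0.61202 + 245.2 = 438.3235
M1: Pc = R·M1+t = (+0.16293, +0.17848, +0.58154); u = 686.5·(+0.16293)/0.58154 + 323.6 = 515.9416, v = 489.1·(+0.17848)/0.58154 + 245.2 = 395.3057
M2: Pc = R·M2+t = (+0.09380, +0.06634, +0.49798); u = 686.5·(+0.09380)/0.49798 + 323.6 = 452.9128, v = 489.1·(+0.06634)/0.49798 + 245.2 = 310.3572
M3: Pc = R·M3+t = (-0.04553, +0.12952, +0.52846); u = 686.5·(-0.04553)/0.52846 + 323.6 = 264.4492, v = 489.1·(+0.12952)/0.52846 + 245.2 = 365.0773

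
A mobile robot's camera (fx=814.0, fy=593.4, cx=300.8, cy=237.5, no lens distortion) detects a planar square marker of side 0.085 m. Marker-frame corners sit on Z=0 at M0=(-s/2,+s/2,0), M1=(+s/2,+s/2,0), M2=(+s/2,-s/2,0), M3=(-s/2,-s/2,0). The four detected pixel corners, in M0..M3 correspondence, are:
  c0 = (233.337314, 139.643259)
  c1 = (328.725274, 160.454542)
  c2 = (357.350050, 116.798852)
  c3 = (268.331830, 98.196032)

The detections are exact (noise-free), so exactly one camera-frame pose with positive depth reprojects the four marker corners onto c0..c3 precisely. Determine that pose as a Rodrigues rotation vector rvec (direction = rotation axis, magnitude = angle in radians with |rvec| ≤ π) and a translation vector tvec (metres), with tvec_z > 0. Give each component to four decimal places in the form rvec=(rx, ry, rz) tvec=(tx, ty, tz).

Intrinsics K: fx=814.0, fy=593.4, cx=300.8, cy=237.5
Marker side s = 0.085 m; corners in marker frame (Z=0):
  M0 = (-0.0425, +0.0425, 0)
  M1 = (+0.0425, +0.0425, 0)
  M2 = (+0.0425, -0.0425, 0)
  M3 = (-0.0425, -0.0425, 0)
Detected image corners:
  c0 = (233.337314, 139.643259) px
  c1 = (328.725274, 160.454542) px
  c2 = (357.350050, 116.798852) px
  c3 = (268.331830, 98.196032) px
Planar DLT: solve 8×8 A·h = b for H (H[2,2]=1):
  H  [+1023.37859 -636.57309 +297.13696]
  H  [+205.35810 +386.86274 +127.89072]
  H  [-0.20192 -0.88241 +1.00000]
B = K⁻¹H; ‖b₁‖=1.413083, ‖b₂‖=1.413082; λ = 2/(‖b₁‖+‖b₂‖) = 0.707673, sign → tz>0 ⇒ λ=+0.707673
r₁ = λ·B[:,0] = (+0.94251,+0.30210,-0.14290); r₂ = λ·B[:,1] = (-0.32266,+0.71129,-0.62446)
r₃ = r₁×r₂ = (-0.08701,+0.63466,+0.76787); SVD([r₁ r₂ r₃]) → R = UVᵀ:
  R  [+0.94251 -0.32266 -0.08701]
  R  [+0.30210 +0.71129 +0.63466]
  R  [-0.14290 -0.62446 +0.76787]
t = (-0.00318, -0.13072, +0.70767) m
tr R = 2.421674; θ = arccos((tr R − 1)/2) = 0.780109 rad = 44.697°
axis k = ((R−Rᵀ)₃₂, (R−Rᵀ)₁₃, (R−Rᵀ)₂₁) / (2 sinθ) = (-0.895082, +0.039731, +0.444127)
rvec = θ·k = (-0.698262, +0.030994, +0.346468)

rvec=(-0.6983, 0.0310, 0.3465) tvec=(-0.0032, -0.1307, 0.7077)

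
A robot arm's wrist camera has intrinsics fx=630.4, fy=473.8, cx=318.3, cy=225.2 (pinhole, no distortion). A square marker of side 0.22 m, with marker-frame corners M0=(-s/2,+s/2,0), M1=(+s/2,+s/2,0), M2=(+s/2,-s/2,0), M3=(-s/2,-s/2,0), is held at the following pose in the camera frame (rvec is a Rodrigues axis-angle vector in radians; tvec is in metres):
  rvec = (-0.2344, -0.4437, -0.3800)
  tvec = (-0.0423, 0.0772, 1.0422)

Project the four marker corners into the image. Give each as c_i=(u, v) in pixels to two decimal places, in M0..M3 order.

Intrinsics K: fx=630.4, fy=473.8, cx=318.3, cy=225.2
Marker side s = 0.22 m; corners in marker frame (Z=0):
  M0 = (-0.1100, +0.1100, 0)
  M1 = (+0.1100, +0.1100, 0)
  M2 = (+0.1100, -0.1100, 0)
  M3 = (-0.1100, -0.1100, 0)
rvec = (-0.2344, -0.4437, -0.3800), |rvec| = θ = 0.62945 rad = 36.065°
Rodrigues: sinθ=0.58870, 1−cosθ=0.19165; R = I + sinθ·[k]× + (1−cosθ)·[k]×²:
    [+0.83493 +0.40571 -0.37189]
    [-0.30509 +0.90358 +0.30078]
    [+0.45806 -0.13767 +0.87820]
t = (-0.0423, 0.0772, 1.0422) m
M0: Pc = R·M0+t = (-0.08951, +0.21015, +0.97667); u = 630.4·(-0.08951)/0.97667 + 318.3 = 260.5223, v = 473.8·(+0.21015)/0.97667 + 225.2 = 327.1492
M1: Pc = R·M1+t = (+0.09417, +0.14303, +1.07744); u = 630.4·(+0.09417)/1.07744 + 318.3 = 373.3975, v = 473.8·(+0.14303)/1.07744 + 225.2 = 288.0981
M2: Pc = R·M2+t = (+0.00491, -0.05575, +1.10773); u = 630.4·(+0.00491)/1.10773 + 318.3 = 321.0966, v = 473.8·(-0.05575)/1.10773 + 225.2 = 201.3530
M3: Pc = R·M3+t = (-0.17877, +0.01137, +1.00696); u = 630.4·(-0.17877)/1.00696 + 318.3 = 206.3823, v = 473.8·(+0.01137)/1.00696 + 225.2 = 230.5483

c0=(260.52, 327.15) c1=(373.40, 288.10) c2=(321.10, 201.35) c3=(206.38, 230.55)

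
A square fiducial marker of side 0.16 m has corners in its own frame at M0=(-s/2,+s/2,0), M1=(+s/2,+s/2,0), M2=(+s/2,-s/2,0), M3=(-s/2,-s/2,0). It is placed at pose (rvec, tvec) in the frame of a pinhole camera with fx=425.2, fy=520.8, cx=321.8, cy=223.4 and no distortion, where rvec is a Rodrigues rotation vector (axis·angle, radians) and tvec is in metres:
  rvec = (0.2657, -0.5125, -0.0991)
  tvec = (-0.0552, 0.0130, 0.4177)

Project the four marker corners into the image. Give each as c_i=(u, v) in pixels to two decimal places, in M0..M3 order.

Intrinsics K: fx=425.2, fy=520.8, cx=321.8, cy=223.4
Marker side s = 0.16 m; corners in marker frame (Z=0):
  M0 = (-0.0800, +0.0800, 0)
  M1 = (+0.0800, +0.0800, 0)
  M2 = (+0.0800, -0.0800, 0)
  M3 = (-0.0800, -0.0800, 0)
rvec = (0.2657, -0.5125, -0.0991), |rvec| = θ = 0.58572 rad = 33.560°
Rodrigues: sinθ=0.55280, 1−cosθ=0.16669; R = I + sinθ·[k]× + (1−cosθ)·[k]×²:
    [+0.86761 +0.02737 -0.49649]
    [-0.15969 +0.96093 -0.22609]
    [+0.47090 +0.27544 +0.83808]
t = (-0.0552, 0.0130, 0.4177) m
M0: Pc = R·M0+t = (-0.12242, +0.10265, +0.40206); u = 425.2·(-0.12242)/0.40206 + 321.8 = 192.3359, v = 520.8·(+0.10265)/0.40206 + 223.4 = 356.3638
M1: Pc = R·M1+t = (+0.01640, +0.07710, +0.47741); u = 425.2·(+0.01640)/0.47741 + 321.8 = 336.4052, v = 520.8·(+0.07710)/0.47741 + 223.4 = 307.5066
M2: Pc = R·M2+t = (+0.01202, -0.07665, +0.43334); u = 425.2·(+0.01202)/0.43334 + 321.8 = 333.5938, v = 520.8·(-0.07665)/0.43334 + 223.4 = 131.2798
M3: Pc = R·M3+t = (-0.12680, -0.05110, +0.35799); u = 425.2·(-0.12680)/0.35799 + 321.8 = 171.1971, v = 520.8·(-0.05110)/0.35799 + 223.4 = 149.0623

c0=(192.34, 356.36) c1=(336.41, 307.51) c2=(333.59, 131.28) c3=(171.20, 149.06)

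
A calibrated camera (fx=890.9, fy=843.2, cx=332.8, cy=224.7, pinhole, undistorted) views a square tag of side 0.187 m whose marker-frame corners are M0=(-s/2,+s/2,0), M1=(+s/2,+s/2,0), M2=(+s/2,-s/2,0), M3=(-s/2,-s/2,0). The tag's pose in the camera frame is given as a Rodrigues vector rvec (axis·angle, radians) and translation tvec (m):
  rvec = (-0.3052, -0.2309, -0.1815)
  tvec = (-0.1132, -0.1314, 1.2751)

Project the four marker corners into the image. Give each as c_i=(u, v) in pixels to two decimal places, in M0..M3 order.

Intrinsics K: fx=890.9, fy=843.2, cx=332.8, cy=224.7
Marker side s = 0.187 m; corners in marker frame (Z=0):
  M0 = (-0.0935, +0.0935, 0)
  M1 = (+0.0935, +0.0935, 0)
  M2 = (+0.0935, -0.0935, 0)
  M3 = (-0.0935, -0.0935, 0)
rvec = (-0.3052, -0.2309, -0.1815), |rvec| = θ = 0.42356 rad = 24.268°
Rodrigues: sinθ=0.41101, 1−cosθ=0.08837; R = I + sinθ·[k]× + (1−cosθ)·[k]×²:
    [+0.95751 +0.21083 -0.19677]
    [-0.14141 +0.93789 +0.31680]
    [+0.25134 -0.27551 +0.92786]
t = (-0.1132, -0.1314, 1.2751) m
M0: Pc = R·M0+t = (-0.18301, -0.03049, +1.22584); u = 890.9·(-0.18301)/1.22584 + 332.8 = 199.7910, v = 843.2·(-0.03049)/1.22584 + 224.7 = 203.7306
M1: Pc = R·M1+t = (-0.00396, -0.05693, +1.27284); u = 890.9·(-0.00396)/1.27284 + 332.8 = 330.0285, v = 843.2·(-0.05693)/1.27284 + 224.7 = 186.9871
M2: Pc = R·M2+t = (-0.04339, -0.23231, +1.32436); u = 890.9·(-0.04339)/1.32436 + 332.8 = 303.6145, v = 843.2·(-0.23231)/1.32436 + 224.7 = 76.7888
M3: Pc = R·M3+t = (-0.22244, -0.20587, +1.27736); u = 890.9·(-0.22244)/1.27736 + 332.8 = 177.6581, v = 843.2·(-0.20587)/1.27736 + 224.7 = 88.8021

c0=(199.79, 203.73) c1=(330.03, 186.99) c2=(303.61, 76.79) c3=(177.66, 88.80)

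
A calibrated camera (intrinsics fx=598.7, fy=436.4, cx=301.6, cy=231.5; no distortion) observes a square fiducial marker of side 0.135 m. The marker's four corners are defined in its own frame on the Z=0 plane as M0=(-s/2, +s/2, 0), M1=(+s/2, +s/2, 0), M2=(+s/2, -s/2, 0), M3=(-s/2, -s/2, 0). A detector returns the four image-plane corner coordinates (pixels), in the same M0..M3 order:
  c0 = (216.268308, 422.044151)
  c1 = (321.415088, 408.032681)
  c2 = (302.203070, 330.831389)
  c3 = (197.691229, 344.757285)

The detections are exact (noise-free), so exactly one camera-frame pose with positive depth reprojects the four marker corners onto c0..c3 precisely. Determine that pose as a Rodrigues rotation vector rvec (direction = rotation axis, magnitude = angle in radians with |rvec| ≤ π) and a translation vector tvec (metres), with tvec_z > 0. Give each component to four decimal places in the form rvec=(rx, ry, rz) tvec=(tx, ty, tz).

Intrinsics K: fx=598.7, fy=436.4, cx=301.6, cy=231.5
Marker side s = 0.135 m; corners in marker frame (Z=0):
  M0 = (-0.0675, +0.0675, 0)
  M1 = (+0.0675, +0.0675, 0)
  M2 = (+0.0675, -0.0675, 0)
  M3 = (-0.0675, -0.0675, 0)
Detected image corners:
  c0 = (216.268308, 422.044151) px
  c1 = (321.415088, 408.032681) px
  c2 = (302.203070, 330.831389) px
  c3 = (197.691229, 344.757285) px
Planar DLT: solve 8×8 A·h = b for H (H[2,2]=1):
  H  [+776.52959 +128.31749 +259.36612]
  H  [-103.43695 +555.28404 +376.29933]
  H  [+0.00009 -0.04488 +1.00000]
B = K⁻¹H; ‖b₁‖=1.318470, ‖b₂‖=1.318470; λ = 2/(‖b₁‖+‖b₂‖) = 0.758455, sign → tz>0 ⇒ λ=+0.758455
r₁ = λ·B[:,0] = (+0.98370,-0.17981,+0.00007); r₂ = λ·B[:,1] = (+0.17971,+0.98313,-0.03404)
r₃ = r₁×r₂ = (+0.00605,+0.03350,+0.99942); SVD([r₁ r₂ r₃]) → R = UVᵀ:
  R  [+0.98370 +0.17971 +0.00605]
  R  [-0.17981 +0.98313 +0.03350]
  R  [+0.00007 -0.03404 +0.99942]
t = (-0.05350, +0.25166, +0.75846) m
tr R = 2.966253; θ = arccos((tr R − 1)/2) = 0.183962 rad = 10.540°
axis k = ((R−Rᵀ)₃₂, (R−Rᵀ)₁₃, (R−Rᵀ)₂₁) / (2 sinθ) = (-0.184609, +0.016361, -0.982676)
rvec = θ·k = (-0.033961, +0.003010, -0.180775)

rvec=(-0.0340, 0.0030, -0.1808) tvec=(-0.0535, 0.2517, 0.7585)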